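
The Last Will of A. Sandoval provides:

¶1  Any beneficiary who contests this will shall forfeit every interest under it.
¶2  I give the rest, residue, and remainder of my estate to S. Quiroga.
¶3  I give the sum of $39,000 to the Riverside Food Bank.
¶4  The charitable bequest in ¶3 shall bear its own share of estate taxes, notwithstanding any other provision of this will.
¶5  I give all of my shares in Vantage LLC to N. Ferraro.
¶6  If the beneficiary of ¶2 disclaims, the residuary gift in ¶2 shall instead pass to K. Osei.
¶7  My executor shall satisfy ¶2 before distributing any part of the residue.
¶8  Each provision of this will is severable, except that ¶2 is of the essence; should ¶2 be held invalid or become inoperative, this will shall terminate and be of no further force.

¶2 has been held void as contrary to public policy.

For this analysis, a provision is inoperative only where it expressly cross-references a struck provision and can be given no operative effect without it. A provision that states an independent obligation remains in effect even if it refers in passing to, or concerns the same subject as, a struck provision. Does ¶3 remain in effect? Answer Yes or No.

No

¶2 is struck. The only function of ¶6 is the alternative disposition for ¶2, so it cannot stand once ¶2 is removed. ¶7 has no operative effect of its own apart from ¶2 and is therefore inoperative. ¶8 makes ¶2 an essential term, and ¶2 is the provision held invalid; under ¶8, the entire will is therefore void. No provision of the will survives. ¶3 is among the inoperative provisions, so the answer is no.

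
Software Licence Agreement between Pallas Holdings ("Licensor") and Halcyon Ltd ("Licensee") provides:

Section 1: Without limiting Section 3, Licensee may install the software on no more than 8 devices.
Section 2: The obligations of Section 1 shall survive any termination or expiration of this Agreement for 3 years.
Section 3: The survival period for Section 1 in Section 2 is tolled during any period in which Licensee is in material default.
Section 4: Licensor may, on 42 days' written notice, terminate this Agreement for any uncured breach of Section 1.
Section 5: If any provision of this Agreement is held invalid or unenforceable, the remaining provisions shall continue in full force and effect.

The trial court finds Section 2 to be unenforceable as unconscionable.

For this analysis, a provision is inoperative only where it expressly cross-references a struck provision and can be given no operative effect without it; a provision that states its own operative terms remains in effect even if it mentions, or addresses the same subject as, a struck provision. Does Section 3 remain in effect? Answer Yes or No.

Section 2 is struck. Section 3 has no operative effect of its own apart from Section 2 and is therefore inoperative. Although Section 1 refers to Section 3, its operative terms do not depend on Section 3, so it remains in effect. Under the severability clause in Section 5, the remaining provisions continue in force. Section 1, Section 4, and Section 5 remain in effect. Section 3 is among the inoperative provisions, so the answer is no.

No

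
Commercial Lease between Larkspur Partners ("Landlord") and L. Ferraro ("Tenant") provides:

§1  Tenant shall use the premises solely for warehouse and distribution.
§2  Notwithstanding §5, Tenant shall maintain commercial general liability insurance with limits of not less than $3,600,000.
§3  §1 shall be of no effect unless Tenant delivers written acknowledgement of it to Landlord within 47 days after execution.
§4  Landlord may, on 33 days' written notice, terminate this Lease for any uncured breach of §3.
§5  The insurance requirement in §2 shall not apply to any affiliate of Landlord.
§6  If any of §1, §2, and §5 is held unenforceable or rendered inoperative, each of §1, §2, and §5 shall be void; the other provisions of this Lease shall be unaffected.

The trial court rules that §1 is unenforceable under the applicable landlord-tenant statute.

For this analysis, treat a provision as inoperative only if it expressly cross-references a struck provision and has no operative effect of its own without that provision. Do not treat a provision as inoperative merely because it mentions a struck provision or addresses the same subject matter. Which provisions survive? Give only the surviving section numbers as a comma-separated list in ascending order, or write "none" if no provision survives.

6

§1 is struck. §3 has no operative effect of its own apart from §1 and is therefore inoperative. §4 has no operative effect of its own apart from §3 and is therefore inoperative. §6 declares §1, §2, and §5 mutually dependent; since one of them has fallen, all of them are of no effect. That brings down §2 and §5 as well. The remainder continues in force under §6. Only §6 remains in effect.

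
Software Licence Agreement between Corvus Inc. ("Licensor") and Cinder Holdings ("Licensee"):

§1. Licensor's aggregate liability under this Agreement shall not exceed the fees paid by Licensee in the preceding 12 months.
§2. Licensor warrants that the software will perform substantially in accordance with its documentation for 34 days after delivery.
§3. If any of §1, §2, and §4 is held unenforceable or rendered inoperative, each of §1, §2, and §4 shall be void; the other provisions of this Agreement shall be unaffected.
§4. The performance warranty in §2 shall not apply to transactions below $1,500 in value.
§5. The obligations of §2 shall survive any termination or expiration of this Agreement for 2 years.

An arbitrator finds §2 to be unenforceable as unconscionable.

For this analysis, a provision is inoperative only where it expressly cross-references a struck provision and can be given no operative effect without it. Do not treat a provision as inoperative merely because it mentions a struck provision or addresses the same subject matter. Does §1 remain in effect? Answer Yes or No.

No

§2 is struck. The whole of §4 is the carve-out from the performance warranty, defined by reference to §2, so §4 cannot stand once §2 is removed. §5 has no operative effect of its own apart from §2 and is therefore inoperative. §3 declares §1, §2, and §4 mutually dependent; since one of them has fallen, all of them are of no effect. That brings down §1 as well. The remainder continues in force under §3. Only §3 remains in effect. §1 is among the inoperative provisions, so the answer is no.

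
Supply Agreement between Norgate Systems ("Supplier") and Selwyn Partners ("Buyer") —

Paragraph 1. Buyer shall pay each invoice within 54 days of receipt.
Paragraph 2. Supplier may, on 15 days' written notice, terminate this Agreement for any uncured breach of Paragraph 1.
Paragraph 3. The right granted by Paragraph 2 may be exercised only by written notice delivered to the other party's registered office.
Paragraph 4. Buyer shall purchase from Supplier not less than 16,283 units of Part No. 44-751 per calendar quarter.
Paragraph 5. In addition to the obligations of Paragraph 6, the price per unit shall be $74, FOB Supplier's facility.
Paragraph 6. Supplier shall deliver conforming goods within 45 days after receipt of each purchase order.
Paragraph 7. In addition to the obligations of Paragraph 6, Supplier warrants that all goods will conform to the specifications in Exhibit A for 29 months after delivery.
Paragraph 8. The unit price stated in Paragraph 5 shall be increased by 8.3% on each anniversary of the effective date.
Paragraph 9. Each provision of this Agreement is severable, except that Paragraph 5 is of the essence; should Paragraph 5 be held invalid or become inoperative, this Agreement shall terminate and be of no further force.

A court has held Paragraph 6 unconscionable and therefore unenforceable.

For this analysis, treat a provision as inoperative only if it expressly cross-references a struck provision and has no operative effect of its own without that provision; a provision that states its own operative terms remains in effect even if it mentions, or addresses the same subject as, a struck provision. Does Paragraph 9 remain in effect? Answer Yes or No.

Paragraph 6 is struck. Although Paragraph 7 refers to Paragraph 6, its operative terms do not depend on Paragraph 6, so it remains in effect. Paragraph 5 mentions Paragraph 6 but its own obligation stands independently of Paragraph 6, so Paragraph 5 is not affected. No other provision's operative terms depend on Paragraph 6. Paragraph 9 makes Paragraph 5 an essential term, but Paragraph 5 is unaffected, so the severability proviso in Paragraph 9 preserves the remaining provisions. Paragraph 1, Paragraph 2, Paragraph 3, Paragraph 4, Paragraph 5, Paragraph 7, Paragraph 8, and Paragraph 9 remain in effect. Paragraph 9 is among the surviving provisions, so the answer is yes.

Yes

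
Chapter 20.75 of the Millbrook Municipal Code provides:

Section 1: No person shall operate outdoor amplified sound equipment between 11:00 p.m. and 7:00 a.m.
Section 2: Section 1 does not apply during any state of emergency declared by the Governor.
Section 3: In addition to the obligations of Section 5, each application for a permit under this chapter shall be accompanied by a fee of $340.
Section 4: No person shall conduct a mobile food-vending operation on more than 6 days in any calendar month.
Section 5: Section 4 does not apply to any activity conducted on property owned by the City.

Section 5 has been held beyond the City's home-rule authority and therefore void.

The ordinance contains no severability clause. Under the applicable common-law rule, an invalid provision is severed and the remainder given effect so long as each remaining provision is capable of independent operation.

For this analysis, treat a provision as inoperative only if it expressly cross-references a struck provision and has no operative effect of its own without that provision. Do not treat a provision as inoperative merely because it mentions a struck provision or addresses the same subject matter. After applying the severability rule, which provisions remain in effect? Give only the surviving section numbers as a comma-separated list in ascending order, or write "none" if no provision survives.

Section 5 is struck. Although Section 3 refers to Section 5, its operative terms do not depend on Section 5, so it remains in effect. No other provision's operative terms depend on Section 5. With no severability clause, the stated default rule severs what cannot stand and enforces each remaining provision that can operate on its own. Section 1, Section 2, Section 3, and Section 4 remain in effect.

1, 2, 3, 4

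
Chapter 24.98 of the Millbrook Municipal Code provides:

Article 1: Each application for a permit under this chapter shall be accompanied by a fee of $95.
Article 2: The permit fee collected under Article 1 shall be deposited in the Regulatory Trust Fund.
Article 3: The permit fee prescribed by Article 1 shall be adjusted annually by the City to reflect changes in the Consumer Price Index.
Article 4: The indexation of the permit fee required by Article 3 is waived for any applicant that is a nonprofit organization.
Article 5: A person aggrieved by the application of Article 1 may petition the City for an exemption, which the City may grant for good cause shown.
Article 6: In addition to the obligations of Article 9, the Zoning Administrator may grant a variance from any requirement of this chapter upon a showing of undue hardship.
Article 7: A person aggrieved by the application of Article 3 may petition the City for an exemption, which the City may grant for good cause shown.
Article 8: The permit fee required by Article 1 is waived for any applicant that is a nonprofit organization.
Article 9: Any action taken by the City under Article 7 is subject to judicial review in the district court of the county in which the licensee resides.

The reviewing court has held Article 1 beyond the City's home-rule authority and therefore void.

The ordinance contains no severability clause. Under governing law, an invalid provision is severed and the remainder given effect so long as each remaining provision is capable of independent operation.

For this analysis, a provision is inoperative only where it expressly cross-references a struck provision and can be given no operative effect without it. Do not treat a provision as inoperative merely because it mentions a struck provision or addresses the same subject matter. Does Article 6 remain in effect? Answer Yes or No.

Article 1 is struck. Article 2 has no operative effect of its own apart from Article 1 and is therefore inoperative. Article 3 has no operative effect of its own apart from Article 1 and is therefore inoperative. Article 5 merely fixes the exemption procedure for Article 1; with Article 1 gone it has nothing to operate on and falls away. Article 8 has no operative effect of its own apart from Article 1 and is therefore inoperative. Article 4 operates only by reference to Article 3, so it falls with Article 3. Article 7 merely fixes the exemption procedure for Article 3; with Article 3 gone it has nothing to operate on and falls away. Article 9 operates only by reference to Article 7, so it falls with Article 7. Although Article 6 refers to Article 9, its operative terms do not depend on Article 9, so it remains in effect. Under the stated default rule, only provisions that cannot operate independently fall away; the rest are enforced. Only Article 6 remains in effect. Article 6 is among the surviving provisions, so the answer is yes.

Yes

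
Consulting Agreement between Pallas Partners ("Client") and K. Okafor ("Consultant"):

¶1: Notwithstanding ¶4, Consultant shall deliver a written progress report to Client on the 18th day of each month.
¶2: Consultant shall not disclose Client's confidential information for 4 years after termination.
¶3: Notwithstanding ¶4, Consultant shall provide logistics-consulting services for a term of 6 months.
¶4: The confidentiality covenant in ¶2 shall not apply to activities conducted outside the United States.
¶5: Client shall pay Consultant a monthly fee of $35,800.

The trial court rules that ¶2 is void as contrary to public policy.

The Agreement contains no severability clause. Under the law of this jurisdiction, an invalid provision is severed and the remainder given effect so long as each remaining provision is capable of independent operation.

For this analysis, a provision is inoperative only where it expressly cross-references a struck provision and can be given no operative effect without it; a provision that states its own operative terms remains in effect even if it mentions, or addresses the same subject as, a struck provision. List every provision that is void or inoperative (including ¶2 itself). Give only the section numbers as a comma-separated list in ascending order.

2, 4

¶2 is struck. The whole of ¶4 is the carve-out from the confidentiality covenant, defined by reference to ¶2, so ¶4 cannot stand once ¶2 is removed. ¶3 mentions ¶4 but its own obligation stands independently of ¶4, so ¶3 is not affected. Although ¶1 refers to ¶4, its operative terms do not depend on ¶4, so it remains in effect. Under the stated default rule, only provisions that cannot operate independently fall away; the rest are enforced. ¶1, ¶3, and ¶5 remain in effect.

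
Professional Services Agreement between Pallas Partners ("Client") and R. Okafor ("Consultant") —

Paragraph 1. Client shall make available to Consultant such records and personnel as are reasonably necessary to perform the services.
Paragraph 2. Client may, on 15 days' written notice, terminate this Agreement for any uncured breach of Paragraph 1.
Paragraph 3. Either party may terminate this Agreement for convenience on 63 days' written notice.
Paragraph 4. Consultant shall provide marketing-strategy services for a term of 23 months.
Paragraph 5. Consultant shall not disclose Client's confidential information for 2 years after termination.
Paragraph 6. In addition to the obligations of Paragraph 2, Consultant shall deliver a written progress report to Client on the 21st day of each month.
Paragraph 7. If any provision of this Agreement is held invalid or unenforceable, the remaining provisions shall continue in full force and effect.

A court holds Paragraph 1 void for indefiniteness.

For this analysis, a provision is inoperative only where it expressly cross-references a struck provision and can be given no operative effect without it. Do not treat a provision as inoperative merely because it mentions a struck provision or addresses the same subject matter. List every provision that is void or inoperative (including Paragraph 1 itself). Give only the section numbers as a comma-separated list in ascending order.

1, 2

Paragraph 1 is struck. Paragraph 2 has no operative effect of its own apart from Paragraph 1 and is therefore inoperative. Although Paragraph 6 refers to Paragraph 2, its operative terms do not depend on Paragraph 2, so it remains in effect. Under the severability clause in Paragraph 7, the remaining provisions continue in force. Paragraph 3, Paragraph 4, Paragraph 5, Paragraph 6, and Paragraph 7 remain in effect.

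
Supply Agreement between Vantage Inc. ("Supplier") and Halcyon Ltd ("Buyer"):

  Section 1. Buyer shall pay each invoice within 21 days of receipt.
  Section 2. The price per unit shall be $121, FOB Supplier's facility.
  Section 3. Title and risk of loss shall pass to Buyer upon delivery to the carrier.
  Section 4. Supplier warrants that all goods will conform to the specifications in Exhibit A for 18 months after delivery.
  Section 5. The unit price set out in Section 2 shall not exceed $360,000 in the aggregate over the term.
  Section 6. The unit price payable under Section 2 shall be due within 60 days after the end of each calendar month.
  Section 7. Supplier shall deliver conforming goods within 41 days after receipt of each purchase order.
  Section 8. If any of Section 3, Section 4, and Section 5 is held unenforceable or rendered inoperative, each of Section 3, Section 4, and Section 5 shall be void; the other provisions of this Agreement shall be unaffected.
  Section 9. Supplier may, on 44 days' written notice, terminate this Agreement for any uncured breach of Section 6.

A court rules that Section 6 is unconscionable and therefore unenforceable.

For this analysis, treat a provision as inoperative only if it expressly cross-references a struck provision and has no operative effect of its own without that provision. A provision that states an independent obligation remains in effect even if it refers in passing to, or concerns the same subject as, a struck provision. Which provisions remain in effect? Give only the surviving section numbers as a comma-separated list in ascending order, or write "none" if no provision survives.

1, 2, 3, 4, 5, 7, 8

Section 6 is struck. Section 9 merely fixes the termination right for breach of Section 6; with Section 6 gone it has nothing to operate on and falls away. Section 8 ties Section 3, Section 4, and Section 5 together, but none of those is affected here; the remaining provisions continue in force under Section 8. That leaves Section 1, Section 2, Section 3, Section 4, Section 5, Section 7, and Section 8 in effect.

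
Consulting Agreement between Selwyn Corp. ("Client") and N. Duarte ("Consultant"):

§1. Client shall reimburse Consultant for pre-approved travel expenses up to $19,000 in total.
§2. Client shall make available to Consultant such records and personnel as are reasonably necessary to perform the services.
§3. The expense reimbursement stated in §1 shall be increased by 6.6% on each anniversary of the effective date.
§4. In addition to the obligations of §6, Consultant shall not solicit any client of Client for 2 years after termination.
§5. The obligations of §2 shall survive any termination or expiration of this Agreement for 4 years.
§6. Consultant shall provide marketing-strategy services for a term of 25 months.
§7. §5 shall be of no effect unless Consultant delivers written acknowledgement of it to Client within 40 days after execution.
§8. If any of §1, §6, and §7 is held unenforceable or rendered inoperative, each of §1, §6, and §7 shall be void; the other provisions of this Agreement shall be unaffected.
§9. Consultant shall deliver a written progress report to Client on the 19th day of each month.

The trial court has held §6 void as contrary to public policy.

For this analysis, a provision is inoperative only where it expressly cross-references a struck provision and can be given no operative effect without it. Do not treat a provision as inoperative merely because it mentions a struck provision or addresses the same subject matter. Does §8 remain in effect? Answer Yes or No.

§6 is struck. Although §4 refers to §6, its operative terms do not depend on §6, so it remains in effect. Nothing else in the Agreement is defined by reference to §6. §8 declares §1, §6, and §7 mutually dependent; since one of them has fallen, all of them are of no effect. That brings down §1 and §7 as well. §3 in turn depends solely on a provision now struck and likewise falls. The remainder continues in force under §8. §2, §4, §5, §8, and §9 remain in effect. §8 is among the surviving provisions, so the answer is yes.

Yes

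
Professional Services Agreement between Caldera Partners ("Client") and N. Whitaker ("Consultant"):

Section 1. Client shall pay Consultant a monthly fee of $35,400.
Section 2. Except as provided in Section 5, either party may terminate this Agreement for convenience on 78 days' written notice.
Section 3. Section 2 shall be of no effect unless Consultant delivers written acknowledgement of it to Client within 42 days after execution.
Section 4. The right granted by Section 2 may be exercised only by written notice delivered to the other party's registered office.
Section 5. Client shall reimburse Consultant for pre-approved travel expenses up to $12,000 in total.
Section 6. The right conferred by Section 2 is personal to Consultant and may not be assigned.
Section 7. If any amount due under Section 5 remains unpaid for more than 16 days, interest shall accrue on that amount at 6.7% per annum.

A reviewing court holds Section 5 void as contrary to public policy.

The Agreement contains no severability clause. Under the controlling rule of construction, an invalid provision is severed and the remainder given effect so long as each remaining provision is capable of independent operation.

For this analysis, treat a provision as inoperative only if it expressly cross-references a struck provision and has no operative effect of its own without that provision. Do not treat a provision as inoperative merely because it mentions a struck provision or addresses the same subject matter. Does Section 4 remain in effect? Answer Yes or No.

Yes

Section 5 is struck. Section 7 has no operative effect of its own apart from Section 5 and is therefore inoperative. Section 2 mentions Section 5 but its own obligation stands independently of Section 5, so Section 2 is not affected. Under the stated default rule, only provisions that cannot operate independently fall away; the rest are enforced. That leaves Section 1, Section 2, Section 3, Section 4, and Section 6 in effect. Section 4 is among the surviving provisions, so the answer is yes.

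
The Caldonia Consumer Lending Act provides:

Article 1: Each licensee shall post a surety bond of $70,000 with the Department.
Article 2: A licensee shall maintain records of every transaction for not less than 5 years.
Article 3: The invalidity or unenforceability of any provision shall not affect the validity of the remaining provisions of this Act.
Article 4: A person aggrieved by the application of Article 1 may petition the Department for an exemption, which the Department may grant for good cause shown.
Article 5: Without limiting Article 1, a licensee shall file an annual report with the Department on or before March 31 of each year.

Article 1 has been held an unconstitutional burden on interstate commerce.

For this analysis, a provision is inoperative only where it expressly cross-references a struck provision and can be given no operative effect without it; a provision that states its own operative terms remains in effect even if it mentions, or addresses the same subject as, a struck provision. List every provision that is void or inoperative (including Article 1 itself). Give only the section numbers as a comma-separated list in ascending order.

Article 1 is struck. Article 4 merely fixes the exemption procedure for Article 1; with Article 1 gone it has nothing to operate on and falls away. Although Article 5 refers to Article 1, its operative terms do not depend on Article 1, so it remains in effect. Article 3 is a severability clause and preserves every provision that can still be given independent effect. That leaves Article 2, Article 3, and Article 5 in effect.

1, 4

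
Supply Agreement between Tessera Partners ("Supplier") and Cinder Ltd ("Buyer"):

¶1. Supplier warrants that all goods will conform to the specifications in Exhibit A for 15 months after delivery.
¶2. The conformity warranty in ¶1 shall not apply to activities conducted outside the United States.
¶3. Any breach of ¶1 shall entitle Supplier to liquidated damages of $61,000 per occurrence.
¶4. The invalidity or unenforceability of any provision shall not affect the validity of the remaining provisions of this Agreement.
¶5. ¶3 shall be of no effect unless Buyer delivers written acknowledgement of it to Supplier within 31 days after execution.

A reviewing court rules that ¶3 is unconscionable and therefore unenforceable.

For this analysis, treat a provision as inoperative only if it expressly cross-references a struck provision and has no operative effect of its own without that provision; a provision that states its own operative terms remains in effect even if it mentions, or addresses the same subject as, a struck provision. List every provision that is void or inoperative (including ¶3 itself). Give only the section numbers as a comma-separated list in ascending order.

¶3 is struck. ¶5 has no operative effect of its own apart from ¶3 and is therefore inoperative. ¶4 is a severability clause and preserves every provision that can still be given independent effect. The provisions still in force are ¶1, ¶2, and ¶4.

3, 5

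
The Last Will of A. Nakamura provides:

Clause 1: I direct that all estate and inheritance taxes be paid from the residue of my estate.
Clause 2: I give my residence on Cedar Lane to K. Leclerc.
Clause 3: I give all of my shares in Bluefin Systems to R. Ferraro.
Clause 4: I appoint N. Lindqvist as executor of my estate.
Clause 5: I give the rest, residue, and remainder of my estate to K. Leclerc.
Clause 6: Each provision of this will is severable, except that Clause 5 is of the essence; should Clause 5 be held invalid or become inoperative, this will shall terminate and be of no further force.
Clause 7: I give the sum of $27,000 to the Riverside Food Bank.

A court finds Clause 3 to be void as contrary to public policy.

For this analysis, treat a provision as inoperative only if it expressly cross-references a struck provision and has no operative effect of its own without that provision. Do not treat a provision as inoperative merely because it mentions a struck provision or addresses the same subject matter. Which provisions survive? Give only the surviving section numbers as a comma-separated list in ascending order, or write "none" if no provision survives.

Clause 3 is struck. No other provision's operative terms depend on Clause 3. Clause 6 makes Clause 5 an essential term, but Clause 5 is unaffected, so the severability proviso in Clause 6 preserves the remaining provisions. That leaves Clause 1, Clause 2, Clause 4, Clause 5, Clause 6, and Clause 7 in effect.

1, 2, 4, 5, 6, 7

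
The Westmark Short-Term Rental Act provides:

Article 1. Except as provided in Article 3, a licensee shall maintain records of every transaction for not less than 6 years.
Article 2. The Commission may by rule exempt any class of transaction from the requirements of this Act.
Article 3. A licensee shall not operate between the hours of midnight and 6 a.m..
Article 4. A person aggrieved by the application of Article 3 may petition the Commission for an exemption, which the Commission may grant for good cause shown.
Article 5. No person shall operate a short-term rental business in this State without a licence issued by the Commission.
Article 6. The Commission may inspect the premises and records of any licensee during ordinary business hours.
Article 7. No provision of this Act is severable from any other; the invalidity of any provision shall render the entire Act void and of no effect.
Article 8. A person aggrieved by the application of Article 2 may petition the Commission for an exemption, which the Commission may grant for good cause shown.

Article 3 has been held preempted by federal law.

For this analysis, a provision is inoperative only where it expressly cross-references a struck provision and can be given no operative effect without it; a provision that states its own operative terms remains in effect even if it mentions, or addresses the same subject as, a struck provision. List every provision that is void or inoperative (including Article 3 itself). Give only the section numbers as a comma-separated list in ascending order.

Article 3 is struck. The only function of Article 4 is the exemption procedure for Article 3, so it cannot stand once Article 3 is removed. Article 7 provides that the Act is not severable, so the invalidity of any one provision voids the entire Act. No provision of the Act survives.

1, 2, 3, 4, 5, 6, 7, 8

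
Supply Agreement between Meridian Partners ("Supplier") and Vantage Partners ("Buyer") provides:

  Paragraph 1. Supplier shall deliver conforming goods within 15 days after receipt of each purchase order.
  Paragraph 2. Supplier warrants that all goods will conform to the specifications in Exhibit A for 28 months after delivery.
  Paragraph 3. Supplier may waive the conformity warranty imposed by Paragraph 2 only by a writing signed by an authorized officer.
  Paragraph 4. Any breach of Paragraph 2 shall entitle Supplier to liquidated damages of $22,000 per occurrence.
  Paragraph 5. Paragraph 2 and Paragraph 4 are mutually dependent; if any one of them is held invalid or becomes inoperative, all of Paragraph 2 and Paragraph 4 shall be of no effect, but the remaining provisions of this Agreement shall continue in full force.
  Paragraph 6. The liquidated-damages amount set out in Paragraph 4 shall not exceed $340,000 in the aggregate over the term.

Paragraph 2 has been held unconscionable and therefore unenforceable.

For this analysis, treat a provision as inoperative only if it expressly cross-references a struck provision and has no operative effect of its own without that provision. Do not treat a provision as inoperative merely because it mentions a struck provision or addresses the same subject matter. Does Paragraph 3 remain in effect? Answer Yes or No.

Paragraph 2 is struck. Paragraph 3 operates only by reference to Paragraph 2, so it falls with Paragraph 2. The whole of Paragraph 4 is the liquidated-damages amount, defined by reference to Paragraph 2, so Paragraph 4 cannot stand once Paragraph 2 is removed. Paragraph 6 does nothing except set the aggregate cap on the liquidated-damages amount by reference to Paragraph 4; with Paragraph 4 gone it has no independent effect and is inoperative. Paragraph 5 declares Paragraph 2 and Paragraph 4 mutually dependent; since one of them has fallen, all of them are of no effect. The remainder continues in force under Paragraph 5. The provisions still in force are Paragraph 1 and Paragraph 5. Paragraph 3 is among the inoperative provisions, so the answer is no.

No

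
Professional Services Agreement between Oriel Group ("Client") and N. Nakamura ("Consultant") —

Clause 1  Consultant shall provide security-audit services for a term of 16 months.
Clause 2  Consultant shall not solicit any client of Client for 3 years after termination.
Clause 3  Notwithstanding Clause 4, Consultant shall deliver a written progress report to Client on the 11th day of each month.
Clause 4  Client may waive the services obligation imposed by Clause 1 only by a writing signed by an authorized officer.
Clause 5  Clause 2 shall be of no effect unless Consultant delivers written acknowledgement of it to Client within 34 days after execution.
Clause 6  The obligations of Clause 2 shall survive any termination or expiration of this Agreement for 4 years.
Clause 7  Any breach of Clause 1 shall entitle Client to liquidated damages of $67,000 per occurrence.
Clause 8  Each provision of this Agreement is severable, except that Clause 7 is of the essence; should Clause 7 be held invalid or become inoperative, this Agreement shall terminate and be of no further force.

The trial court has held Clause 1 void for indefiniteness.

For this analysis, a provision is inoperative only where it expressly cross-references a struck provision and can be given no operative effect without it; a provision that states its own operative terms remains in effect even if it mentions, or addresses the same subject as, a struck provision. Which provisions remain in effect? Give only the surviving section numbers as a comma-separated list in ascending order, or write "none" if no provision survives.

none

Clause 1 is struck. Clause 4 has no operative effect of its own apart from Clause 1 and is therefore inoperative. The whole of Clause 7 is the liquidated-damages amount, defined by reference to Clause 1, so Clause 7 cannot stand once Clause 1 is removed. Clause 8 makes Clause 7 an essential term, and Clause 7 has been rendered inoperative by the cascade; under Clause 8, the entire Agreement is therefore void. No provision of the Agreement survives.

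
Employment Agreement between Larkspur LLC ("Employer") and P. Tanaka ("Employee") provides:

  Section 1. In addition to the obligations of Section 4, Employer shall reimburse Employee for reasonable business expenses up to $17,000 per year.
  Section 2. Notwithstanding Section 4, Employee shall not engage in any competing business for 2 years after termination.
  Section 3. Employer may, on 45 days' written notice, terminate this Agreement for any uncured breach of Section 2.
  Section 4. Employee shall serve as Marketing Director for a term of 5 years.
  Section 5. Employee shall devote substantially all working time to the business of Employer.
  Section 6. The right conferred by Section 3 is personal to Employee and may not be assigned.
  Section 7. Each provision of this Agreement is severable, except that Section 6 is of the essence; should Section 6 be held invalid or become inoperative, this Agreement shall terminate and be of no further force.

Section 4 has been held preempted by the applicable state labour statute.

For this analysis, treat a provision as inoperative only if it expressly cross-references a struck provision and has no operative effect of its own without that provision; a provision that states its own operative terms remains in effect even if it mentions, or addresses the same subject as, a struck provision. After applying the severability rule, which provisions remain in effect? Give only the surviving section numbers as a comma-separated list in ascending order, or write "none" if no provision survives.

Section 4 is struck. Although Section 1 refers to Section 4, its operative terms do not depend on Section 4, so it remains in effect. Section 2 mentions Section 4 but its own obligation stands independently of Section 4, so Section 2 is not affected. Nothing else in the Agreement is defined by reference to Section 4. Section 7 makes Section 6 an essential term, but Section 6 is unaffected, so the severability proviso in Section 7 preserves the remaining provisions. Section 1, Section 2, Section 3, Section 5, Section 6, and Section 7 remain in effect.

1, 2, 3, 5, 6, 7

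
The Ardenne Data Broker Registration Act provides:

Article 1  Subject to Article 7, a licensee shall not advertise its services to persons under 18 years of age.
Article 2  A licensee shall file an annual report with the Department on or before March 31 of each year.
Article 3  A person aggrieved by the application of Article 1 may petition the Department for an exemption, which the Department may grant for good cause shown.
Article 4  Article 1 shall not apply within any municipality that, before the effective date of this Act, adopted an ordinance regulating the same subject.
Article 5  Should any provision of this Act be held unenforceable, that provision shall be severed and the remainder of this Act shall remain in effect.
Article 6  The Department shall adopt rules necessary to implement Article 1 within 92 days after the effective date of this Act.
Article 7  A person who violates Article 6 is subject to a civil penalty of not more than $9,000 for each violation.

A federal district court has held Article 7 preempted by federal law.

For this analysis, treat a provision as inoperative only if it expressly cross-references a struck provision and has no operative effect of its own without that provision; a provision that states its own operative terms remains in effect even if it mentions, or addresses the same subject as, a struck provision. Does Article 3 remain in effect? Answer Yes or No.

Yes

Article 7 is struck. Article 1 mentions Article 7 but its own obligation stands independently of Article 7, so Article 1 is not affected. Nothing else in the Act is defined by reference to Article 7. Article 5 is a severability clause and preserves every provision that can still be given independent effect. Article 1, Article 2, Article 3, Article 4, Article 5, and Article 6 remain in effect. Article 3 is among the surviving provisions, so the answer is yes.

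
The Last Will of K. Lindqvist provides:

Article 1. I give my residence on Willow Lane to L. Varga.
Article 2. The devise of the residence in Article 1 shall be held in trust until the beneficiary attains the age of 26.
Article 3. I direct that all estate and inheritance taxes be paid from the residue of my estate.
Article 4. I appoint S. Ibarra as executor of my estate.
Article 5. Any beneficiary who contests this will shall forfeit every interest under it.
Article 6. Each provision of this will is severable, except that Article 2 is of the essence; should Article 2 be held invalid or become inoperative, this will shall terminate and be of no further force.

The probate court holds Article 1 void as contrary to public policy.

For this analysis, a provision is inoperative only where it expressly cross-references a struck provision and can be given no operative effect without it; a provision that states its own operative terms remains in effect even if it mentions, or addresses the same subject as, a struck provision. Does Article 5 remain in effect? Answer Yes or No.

Article 1 is struck. The only function of Article 2 is the trust for Article 1, so it cannot stand once Article 1 is removed. Article 6 makes Article 2 an essential term, and Article 2 has been rendered inoperative by the cascade; under Article 6, the entire will is therefore void. No provision of the will survives. Article 5 is among the inoperative provisions, so the answer is no.

No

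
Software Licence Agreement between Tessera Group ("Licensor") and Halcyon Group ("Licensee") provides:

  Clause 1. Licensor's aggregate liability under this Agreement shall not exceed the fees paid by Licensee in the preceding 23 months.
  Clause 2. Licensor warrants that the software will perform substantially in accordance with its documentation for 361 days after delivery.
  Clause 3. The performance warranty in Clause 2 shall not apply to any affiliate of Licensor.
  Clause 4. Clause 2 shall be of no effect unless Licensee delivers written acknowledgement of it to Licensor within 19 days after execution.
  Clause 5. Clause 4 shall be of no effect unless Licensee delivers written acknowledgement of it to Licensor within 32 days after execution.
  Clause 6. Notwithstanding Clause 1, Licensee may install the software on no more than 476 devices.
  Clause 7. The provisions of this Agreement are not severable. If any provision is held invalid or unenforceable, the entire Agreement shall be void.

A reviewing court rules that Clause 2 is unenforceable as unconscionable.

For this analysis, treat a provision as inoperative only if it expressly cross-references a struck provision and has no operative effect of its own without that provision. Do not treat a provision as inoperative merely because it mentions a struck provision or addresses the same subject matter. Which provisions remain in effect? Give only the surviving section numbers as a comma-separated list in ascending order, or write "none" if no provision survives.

Clause 2 is struck. The whole of Clause 3 is the carve-out from the performance warranty, defined by reference to Clause 2, so Clause 3 cannot stand once Clause 2 is removed. The only function of Clause 4 is the acknowledgement condition for Clause 2, so it cannot stand once Clause 2 is removed. Clause 5 has no operative effect of its own apart from Clause 4 and is therefore inoperative. Clause 7 provides that the Agreement is not severable, so the invalidity of any one provision voids the entire Agreement. No provision of the Agreement survives.

none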